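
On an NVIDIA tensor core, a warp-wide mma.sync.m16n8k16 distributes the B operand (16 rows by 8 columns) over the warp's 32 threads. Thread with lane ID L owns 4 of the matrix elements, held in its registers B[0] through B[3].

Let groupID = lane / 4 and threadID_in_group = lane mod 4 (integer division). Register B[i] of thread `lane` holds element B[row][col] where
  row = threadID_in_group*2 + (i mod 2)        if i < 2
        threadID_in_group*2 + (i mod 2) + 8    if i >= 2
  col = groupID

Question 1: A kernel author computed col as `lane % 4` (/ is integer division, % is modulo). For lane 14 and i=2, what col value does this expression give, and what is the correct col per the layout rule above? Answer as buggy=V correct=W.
`lane % 4`[14,2]->2
L=14->gid=14>>2=3, tid=14&3=2
[2]->row 2·2+0+8=12  col gid=3
col: 2 vs 3

buggy=2 correct=3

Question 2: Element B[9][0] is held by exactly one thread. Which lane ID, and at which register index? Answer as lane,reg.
c=0->g=0  r=9->rb=1,t=0,b0=1
L=0*4+0=0  i=1*2+1=3

0,3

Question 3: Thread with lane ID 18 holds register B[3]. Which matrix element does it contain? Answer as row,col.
13,4

18: gid=4,tid=2
[3] (2*2+1+8,4) = (13,4)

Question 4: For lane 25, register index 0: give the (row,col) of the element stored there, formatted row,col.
2,6

25: gid=6,tid=1
[0] (1*2+0+0,6) = (2,6)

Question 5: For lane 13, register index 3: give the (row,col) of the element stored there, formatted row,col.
lane 13: g=3 (13/4), t=1 (13%4)
i=3: r=1*2+1+8=11, c=g=3

11,3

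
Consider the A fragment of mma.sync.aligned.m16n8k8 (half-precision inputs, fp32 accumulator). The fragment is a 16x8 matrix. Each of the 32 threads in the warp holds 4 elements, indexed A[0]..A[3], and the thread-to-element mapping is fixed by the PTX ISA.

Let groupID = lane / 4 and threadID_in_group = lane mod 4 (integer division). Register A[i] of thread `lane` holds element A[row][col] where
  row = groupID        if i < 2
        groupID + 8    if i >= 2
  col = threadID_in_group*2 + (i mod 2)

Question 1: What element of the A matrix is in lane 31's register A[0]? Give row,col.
31: grp=7,tig=3
[0] (7+0,3*2+0) = (7,6)

7,6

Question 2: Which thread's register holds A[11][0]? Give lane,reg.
r=11⇒gr=3,Rb=1  c=0⇒th=0,odd=0
L=3*4+0=12  i=1*2+0=2

12,2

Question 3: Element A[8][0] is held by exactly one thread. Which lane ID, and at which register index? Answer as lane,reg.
r=8→G=0,rhi=1  c=0→T=0,p=0
L=0*4+0=0  i=1*2+0=2

0,2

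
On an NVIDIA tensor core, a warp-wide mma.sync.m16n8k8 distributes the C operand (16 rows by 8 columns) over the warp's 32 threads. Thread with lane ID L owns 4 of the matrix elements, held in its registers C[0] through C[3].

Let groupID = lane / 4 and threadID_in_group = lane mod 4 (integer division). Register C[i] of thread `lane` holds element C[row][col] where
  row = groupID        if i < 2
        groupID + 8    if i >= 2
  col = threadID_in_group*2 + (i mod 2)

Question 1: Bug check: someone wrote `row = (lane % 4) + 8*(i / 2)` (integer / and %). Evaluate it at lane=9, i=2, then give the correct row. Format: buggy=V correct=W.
`(lane % 4) + 8*(i / 2)`[9,2]->9
lane 9->9/4=2, 9 mod 4=1
i=2  r:2+8->10  c:2·1+0->2
row: 9 vs 10

buggy=9 correct=10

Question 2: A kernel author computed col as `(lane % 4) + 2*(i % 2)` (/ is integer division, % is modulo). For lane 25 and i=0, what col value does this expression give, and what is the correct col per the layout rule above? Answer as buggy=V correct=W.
`(lane % 4) + 2*(i % 2)`[25,0]=>1
lane 25=>25/4=6, 25 mod 4=1
i=0  r:6+0=>6  c:2·1+0=>2
col: 1 vs 2

buggy=1 correct=2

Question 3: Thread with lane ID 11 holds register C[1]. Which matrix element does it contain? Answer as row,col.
L=11=>grp=11>>2=2, tig=11&3=3
[1]=>row 2+0=2  col 3·2+1=7

2,7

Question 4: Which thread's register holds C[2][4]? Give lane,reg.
10,0

r=2→G=2,rhi=0  c=4→T=2,p=0
L=2*4+2=10  i=0*2+0=0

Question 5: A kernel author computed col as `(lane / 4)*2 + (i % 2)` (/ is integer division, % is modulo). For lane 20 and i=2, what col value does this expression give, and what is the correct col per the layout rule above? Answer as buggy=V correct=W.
buggy=10 correct=0

`(lane / 4)*2 + (i % 2)`[20,2]=>10
lane 20: grp=5 (20/4), tig=0 (20%4)
i=2: r=5+8=13, c=0*2+0=0
col: 10 vs 0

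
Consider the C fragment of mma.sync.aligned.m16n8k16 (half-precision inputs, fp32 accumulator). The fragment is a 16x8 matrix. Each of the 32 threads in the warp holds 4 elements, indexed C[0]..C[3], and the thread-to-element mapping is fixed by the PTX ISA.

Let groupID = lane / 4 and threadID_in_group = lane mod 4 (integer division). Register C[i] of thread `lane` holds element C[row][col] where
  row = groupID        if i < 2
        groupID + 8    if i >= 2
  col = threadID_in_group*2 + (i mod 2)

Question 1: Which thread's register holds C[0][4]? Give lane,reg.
r=0→G=0,rhi=0  c=4→T=2,p=0
L=0*4+2=2  i=0*2+0=0

2,0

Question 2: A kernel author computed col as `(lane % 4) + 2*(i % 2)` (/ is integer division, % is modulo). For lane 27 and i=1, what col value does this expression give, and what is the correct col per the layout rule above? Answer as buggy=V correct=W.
buggy=5 correct=7

`(lane % 4) + 2*(i % 2)`[27,1]->5
lane 27->27/4=6, 27 mod 4=3
i=1  r:6+0->6  c:2·3+1->7
col: 5 vs 7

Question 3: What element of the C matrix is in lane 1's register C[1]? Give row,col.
0,3

1: grp=0,tig=1
[1] (0+0,1*2+1) = (0,3)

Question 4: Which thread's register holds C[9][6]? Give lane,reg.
7,2

r=9->g=1,rb=1  c=6->t=3,b0=0
L=1*4+3=7  i=1*2+0=2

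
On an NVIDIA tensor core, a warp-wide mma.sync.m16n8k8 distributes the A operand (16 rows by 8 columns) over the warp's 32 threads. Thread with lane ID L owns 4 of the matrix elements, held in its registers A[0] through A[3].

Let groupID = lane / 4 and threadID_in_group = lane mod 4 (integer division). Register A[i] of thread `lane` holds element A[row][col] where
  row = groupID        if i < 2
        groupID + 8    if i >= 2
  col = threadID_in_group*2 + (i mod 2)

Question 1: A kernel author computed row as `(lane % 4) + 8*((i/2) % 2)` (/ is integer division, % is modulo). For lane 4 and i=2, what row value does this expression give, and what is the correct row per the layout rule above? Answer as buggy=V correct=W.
`(lane % 4) + 8*((i/2) % 2)`[4,2]⇒8
lane 4: gr=1 (4/4), th=0 (4%4)
i=2: r=1+8=9, c=0*2+0=0
row: 8 vs 9

buggy=8 correct=9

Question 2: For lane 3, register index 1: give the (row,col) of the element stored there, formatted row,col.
0,7

lane 3⇒3/4=0, 3 mod 4=3
i=1  r:0+0⇒0  c:2·3+1⇒7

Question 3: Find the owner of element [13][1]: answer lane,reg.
r: 13->gid=5,r8=1  c: 1->tid=0,i&1=1
L=5*4+0=20  i=1*2+1=3

20,3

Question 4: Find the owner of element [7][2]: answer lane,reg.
29,0

r=7⇒gr=7,Rb=0  c=2⇒th=1,odd=0
L=7*4+1=29  i=0*2+0=0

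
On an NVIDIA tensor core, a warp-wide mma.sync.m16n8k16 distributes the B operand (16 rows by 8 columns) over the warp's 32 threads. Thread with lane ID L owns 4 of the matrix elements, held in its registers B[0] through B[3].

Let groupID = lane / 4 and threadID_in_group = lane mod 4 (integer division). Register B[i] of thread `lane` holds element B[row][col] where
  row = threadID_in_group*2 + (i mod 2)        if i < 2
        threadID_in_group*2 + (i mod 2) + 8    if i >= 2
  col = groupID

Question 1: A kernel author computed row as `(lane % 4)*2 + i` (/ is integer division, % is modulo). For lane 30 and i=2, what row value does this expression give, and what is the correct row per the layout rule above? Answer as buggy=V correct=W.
buggy=6 correct=12

`(lane % 4)*2 + i`[30,2]->6
30: gid=7,tid=2
[2] (2*2+0+8,7) = (12,7)
row: 6 vs 12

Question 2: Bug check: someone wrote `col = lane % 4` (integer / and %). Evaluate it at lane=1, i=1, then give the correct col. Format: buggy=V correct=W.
`lane % 4`[1,1]->1
1: gid=0,tid=1
[1] (1*2+1+0,0) = (3,0)
col: 1 vs 0

buggy=1 correct=0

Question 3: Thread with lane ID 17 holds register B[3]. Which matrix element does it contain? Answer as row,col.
11,4

lane 17: gid=4 (17/4), tid=1 (17%4)
i=3: r=1*2+1+8=11, c=gid=4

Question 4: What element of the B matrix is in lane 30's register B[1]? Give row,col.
lane 30->30/4=7, 30 mod 4=2
i=1  r:2·2+1+0->5  c:7

5,7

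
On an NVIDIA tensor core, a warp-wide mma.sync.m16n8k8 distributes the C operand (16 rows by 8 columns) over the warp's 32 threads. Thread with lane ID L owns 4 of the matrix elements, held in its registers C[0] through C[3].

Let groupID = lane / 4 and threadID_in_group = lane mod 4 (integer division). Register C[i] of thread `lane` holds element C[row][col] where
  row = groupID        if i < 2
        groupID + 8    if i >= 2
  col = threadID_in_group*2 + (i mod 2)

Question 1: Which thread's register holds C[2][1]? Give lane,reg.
8,1

r: 2->gid=2,r8=0  c: 1->tid=0,i&1=1
L=2*4+0=8  i=0*2+1=1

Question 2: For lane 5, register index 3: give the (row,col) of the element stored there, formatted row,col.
9,3

5: grp=1,tig=1
[3] (1+8,1*2+1) = (9,3)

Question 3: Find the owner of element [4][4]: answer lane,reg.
18,0

r:4=>grp=4,rB=0  c:4=>tig=2,lo=0
L=4*4+2=18  i=0*2+0=0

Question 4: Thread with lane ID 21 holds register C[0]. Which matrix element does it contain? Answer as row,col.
21: gr=5,th=1
[0] (5+0,1*2+0) = (5,2)

5,2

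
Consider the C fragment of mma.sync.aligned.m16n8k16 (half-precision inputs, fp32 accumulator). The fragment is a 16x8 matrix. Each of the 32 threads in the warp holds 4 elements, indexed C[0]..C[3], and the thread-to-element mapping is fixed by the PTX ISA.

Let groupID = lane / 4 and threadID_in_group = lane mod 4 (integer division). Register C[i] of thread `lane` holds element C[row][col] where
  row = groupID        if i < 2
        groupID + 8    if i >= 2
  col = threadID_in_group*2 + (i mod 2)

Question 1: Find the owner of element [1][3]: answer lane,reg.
r=1→G=1,rhi=0  c=3→T=1,p=1
L=1*4+1=5  i=0*2+1=1

5,1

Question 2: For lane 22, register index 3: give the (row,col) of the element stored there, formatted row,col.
13,5

22: grp=5,tig=2
[3] (5+8,2*2+1) = (13,5)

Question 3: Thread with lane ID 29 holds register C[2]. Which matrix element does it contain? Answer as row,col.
15,2

L=29->gid=29>>2=7, tid=29&3=1
[2]->row 7+8=15  col 1·2+0=2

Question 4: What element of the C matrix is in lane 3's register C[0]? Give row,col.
0,6

lane 3=>3/4=0, 3 mod 4=3
i=0  r:0+0=>0  c:2·3+0=>6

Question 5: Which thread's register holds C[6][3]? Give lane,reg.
25,1

r=6⇒gr=6,Rb=0  c=3⇒th=1,odd=1
L=6*4+1=25  i=0*2+1=1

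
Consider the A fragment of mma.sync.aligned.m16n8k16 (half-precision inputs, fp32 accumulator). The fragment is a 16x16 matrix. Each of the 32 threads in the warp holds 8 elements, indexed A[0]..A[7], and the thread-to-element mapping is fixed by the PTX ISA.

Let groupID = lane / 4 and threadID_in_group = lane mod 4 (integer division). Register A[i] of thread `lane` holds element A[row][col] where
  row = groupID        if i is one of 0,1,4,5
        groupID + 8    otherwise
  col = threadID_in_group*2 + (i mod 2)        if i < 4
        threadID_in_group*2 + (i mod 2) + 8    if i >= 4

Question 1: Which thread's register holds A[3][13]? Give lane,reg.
r=3->g=3,rb=0  c=13->cb=1,t=2,b0=1
L=3*4+2=14  i=1*4+0*2+1=5

14,5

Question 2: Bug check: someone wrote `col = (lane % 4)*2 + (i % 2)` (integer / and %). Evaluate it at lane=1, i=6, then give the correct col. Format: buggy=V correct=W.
buggy=2 correct=10

`(lane % 4)*2 + (i % 2)`[1,6]=>2
1: grp=0,tig=1
[6] (0+8,1*2+0+8) = (8,10)
col: 2 vs 10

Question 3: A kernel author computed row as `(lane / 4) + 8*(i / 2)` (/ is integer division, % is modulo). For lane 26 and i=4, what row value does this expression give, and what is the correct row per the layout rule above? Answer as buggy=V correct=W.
buggy=22 correct=6

`(lane / 4) + 8*(i / 2)`[26,4]->22
26: g=6,t=2
[4] (6+0,2*2+0+8) = (6,12)
row: 22 vs 6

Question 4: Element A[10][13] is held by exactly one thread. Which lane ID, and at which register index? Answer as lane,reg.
r=10→G=2,rhi=1  c=13→chi=1,T=2,p=1
L=2*4+2=10  i=1*4+1*2+1=7

10,7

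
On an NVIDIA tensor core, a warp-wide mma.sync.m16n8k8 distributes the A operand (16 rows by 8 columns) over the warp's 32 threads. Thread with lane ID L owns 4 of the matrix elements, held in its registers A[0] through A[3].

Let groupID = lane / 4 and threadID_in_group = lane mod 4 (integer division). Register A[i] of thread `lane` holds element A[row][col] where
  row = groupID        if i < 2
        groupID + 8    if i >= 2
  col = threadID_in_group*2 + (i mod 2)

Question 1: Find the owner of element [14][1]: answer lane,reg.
24,3

r: 14->gid=6,r8=1  c: 1->tid=0,i&1=1
L=6*4+0=24  i=1*2+1=3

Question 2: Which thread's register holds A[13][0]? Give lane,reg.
20,2

r: 13->gid=5,r8=1  c: 0->tid=0,i&1=0
L=5*4+0=20  i=1*2+0=2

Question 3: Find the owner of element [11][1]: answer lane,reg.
12,3

r=11⇒gr=3,Rb=1  c=1⇒th=0,odd=1
L=3*4+0=12  i=1*2+1=3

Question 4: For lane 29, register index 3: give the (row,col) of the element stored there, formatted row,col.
15,3

lane 29: gid=7 (29/4), tid=1 (29%4)
i=3: r=7+8=15, c=1*2+1=3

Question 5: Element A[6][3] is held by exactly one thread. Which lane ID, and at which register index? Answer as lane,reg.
25,1

r=6->g=6,rb=0  c=3->t=1,b0=1
L=6*4+1=25  i=0*2+1=1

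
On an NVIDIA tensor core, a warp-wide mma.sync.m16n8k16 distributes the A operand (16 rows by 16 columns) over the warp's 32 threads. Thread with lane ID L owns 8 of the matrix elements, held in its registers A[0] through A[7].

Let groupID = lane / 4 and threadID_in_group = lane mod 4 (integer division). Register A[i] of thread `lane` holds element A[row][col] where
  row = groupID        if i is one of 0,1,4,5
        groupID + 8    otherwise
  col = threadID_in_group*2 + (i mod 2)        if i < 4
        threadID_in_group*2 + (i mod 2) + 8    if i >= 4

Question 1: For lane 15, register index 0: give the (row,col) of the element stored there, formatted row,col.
3,6

15: gr=3,th=3
[0] (3+0,3*2+0+0) = (3,6)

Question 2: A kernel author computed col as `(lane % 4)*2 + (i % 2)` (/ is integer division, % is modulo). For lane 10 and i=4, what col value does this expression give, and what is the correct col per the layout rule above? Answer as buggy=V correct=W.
`(lane % 4)*2 + (i % 2)`[10,4]⇒4
lane 10: gr=2 (10/4), th=2 (10%4)
i=4: r=2+0=2, c=2*2+0+8=12
col: 4 vs 12

buggy=4 correct=12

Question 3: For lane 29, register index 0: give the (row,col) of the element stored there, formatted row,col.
29: gid=7,tid=1
[0] (7+0,1*2+0+0) = (7,2)

7,2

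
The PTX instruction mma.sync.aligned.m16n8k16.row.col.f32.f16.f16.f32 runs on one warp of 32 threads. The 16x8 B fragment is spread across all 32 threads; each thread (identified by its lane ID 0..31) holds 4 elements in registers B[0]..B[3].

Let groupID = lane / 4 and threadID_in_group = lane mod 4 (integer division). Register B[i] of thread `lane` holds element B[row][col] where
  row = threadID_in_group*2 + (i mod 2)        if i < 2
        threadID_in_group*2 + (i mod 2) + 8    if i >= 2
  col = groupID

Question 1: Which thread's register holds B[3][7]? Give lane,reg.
c:7=>grp=7  r:3=>rB=0,tig=1,lo=1
L=7*4+1=29  i=0*2+1=1

29,1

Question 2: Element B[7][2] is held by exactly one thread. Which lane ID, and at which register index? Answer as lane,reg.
11,1

c=2⇒gr=2  r=7⇒Rb=0,th=3,odd=1
L=2*4+3=11  i=0*2+1=1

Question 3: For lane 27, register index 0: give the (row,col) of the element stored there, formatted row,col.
6,6

lane 27⇒27/4=6, 27 mod 4=3
i=0  r:2·3+0+0⇒6  c:6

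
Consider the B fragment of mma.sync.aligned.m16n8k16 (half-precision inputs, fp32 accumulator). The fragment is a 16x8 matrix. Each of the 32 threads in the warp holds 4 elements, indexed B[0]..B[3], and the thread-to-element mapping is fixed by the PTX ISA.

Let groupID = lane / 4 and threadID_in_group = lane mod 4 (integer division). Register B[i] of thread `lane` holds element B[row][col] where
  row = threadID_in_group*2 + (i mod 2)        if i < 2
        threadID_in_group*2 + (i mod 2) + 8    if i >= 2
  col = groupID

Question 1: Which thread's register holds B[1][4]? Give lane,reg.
c:4=>grp=4  r:1=>rB=0,tig=0,lo=1
L=4*4+0=16  i=0*2+1=1

16,1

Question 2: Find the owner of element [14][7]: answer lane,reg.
31,2

c: 7->gid=7  r: 14->r8=1,tid=3,i&1=0
L=7*4+3=31  i=1*2+0=2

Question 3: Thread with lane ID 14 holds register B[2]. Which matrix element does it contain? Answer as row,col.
12,3

L=14=>grp=14>>2=3, tig=14&3=2
[2]=>row 2·2+0+8=12  col grp=3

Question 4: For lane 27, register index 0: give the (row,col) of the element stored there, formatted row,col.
27: g=6,t=3
[0] (3*2+0+0,6) = (6,6)

6,6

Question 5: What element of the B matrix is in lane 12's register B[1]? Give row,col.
1,3

L=12⇒gr=12>>2=3, th=12&3=0
[1]⇒row 0·2+1+0=1  col gr=3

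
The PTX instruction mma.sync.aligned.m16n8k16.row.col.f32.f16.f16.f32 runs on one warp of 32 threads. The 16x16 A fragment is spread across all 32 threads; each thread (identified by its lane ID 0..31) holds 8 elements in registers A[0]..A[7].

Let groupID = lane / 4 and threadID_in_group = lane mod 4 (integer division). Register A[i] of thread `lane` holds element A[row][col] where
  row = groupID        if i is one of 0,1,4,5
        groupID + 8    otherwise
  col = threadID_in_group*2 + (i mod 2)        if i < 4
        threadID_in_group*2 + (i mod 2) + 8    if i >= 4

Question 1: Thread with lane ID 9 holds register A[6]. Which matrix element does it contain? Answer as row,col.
lane 9=>9/4=2, 9 mod 4=1
i=6  r:2+8=>10  c:2·1+0+8=>10

10,10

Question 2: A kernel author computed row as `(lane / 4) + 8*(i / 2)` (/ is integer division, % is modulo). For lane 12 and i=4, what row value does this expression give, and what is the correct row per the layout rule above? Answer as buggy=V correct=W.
buggy=19 correct=3

`(lane / 4) + 8*(i / 2)`[12,4]->19
lane 12: gid=3 (12/4), tid=0 (12%4)
i=4: r=3+0=3, c=0*2+0+8=8
row: 19 vs 3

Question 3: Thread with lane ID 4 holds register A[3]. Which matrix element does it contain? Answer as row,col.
9,1

L=4->g=4>>2=1, t=4&3=0
[3]->row 1+8=9  col 0·2+1+0=1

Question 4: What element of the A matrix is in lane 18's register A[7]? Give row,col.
lane 18: grp=4 (18/4), tig=2 (18%4)
i=7: r=4+8=12, c=2*2+1+8=13

12,13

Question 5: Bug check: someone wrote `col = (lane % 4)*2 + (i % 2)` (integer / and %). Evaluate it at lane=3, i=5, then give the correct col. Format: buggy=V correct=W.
buggy=7 correct=15

`(lane % 4)*2 + (i % 2)`[3,5]=>7
3: grp=0,tig=3
[5] (0+0,3*2+1+8) = (0,15)
col: 7 vs 15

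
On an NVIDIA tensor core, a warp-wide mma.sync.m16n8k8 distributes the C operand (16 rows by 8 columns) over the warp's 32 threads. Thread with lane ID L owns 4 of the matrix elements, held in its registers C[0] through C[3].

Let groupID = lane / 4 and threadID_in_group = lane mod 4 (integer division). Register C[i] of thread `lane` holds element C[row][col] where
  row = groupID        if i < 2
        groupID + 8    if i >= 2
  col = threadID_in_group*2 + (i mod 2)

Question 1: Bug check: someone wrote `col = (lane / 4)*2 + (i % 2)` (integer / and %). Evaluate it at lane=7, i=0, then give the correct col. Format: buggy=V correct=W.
buggy=2 correct=6

`(lane / 4)*2 + (i % 2)`[7,0]⇒2
lane 7: gr=1 (7/4), th=3 (7%4)
i=0: r=1+0=1, c=3*2+0=6
col: 2 vs 6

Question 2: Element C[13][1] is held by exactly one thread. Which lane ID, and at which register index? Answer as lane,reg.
r:13=>grp=5,rB=1  c:1=>tig=0,lo=1
L=5*4+0=20  i=1*2+1=3

20,3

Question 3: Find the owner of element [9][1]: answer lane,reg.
4,3

r=9->g=1,rb=1  c=1->t=0,b0=1
L=1*4+0=4  i=1*2+1=3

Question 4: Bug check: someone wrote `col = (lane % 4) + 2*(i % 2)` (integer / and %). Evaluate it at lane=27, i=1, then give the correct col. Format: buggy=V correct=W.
buggy=5 correct=7

`(lane % 4) + 2*(i % 2)`[27,1]->5
lane 27->27/4=6, 27 mod 4=3
i=1  r:6+0->6  c:2·3+1->7
col: 5 vs 7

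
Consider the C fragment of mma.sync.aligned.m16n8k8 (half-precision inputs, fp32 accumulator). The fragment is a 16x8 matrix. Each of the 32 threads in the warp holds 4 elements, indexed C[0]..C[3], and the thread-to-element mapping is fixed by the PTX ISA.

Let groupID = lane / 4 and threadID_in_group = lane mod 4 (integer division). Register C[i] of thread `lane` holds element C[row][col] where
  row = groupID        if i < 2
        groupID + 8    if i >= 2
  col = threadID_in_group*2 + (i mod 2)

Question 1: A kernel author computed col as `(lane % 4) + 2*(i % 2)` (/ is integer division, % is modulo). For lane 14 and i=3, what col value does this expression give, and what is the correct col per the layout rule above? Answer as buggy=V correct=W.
`(lane % 4) + 2*(i % 2)`[14,3]→4
lane 14: G=3 (14/4), T=2 (14%4)
i=3: r=3+8=11, c=2*2+1=5
col: 4 vs 5

buggy=4 correct=5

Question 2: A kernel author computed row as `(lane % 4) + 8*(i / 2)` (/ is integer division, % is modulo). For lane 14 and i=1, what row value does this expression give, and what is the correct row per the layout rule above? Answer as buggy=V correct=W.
buggy=2 correct=3

`(lane % 4) + 8*(i / 2)`[14,1]->2
L=14->g=14>>2=3, t=14&3=2
[1]->row 3+0=3  col 2·2+1=5
row: 2 vs 3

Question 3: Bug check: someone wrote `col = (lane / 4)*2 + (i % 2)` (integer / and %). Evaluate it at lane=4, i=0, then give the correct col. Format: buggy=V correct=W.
`(lane / 4)*2 + (i % 2)`[4,0]→2
L=4→G=4>>2=1, T=4&3=0
[0]→row 1+0=1  col 0·2+0=0
col: 2 vs 0

buggy=2 correct=0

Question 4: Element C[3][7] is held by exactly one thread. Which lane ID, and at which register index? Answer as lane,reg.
r=3→G=3,rhi=0  c=7→T=3,p=1
L=3*4+3=15  i=0*2+1=1

15,1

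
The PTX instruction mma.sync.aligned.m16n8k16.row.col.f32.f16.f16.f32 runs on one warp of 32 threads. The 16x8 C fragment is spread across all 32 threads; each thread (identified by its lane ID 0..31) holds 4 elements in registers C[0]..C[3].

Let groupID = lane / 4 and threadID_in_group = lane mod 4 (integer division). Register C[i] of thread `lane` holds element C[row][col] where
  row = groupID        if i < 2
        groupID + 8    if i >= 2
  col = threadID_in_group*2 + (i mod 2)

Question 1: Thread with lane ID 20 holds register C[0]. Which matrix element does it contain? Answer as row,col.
5,0

L=20->gid=20>>2=5, tid=20&3=0
[0]->row 5+0=5  col 0·2+0=0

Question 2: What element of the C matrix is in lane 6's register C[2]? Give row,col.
6: gr=1,th=2
[2] (1+8,2*2+0) = (9,4)

9,4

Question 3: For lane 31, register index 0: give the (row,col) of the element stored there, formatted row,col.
7,6

lane 31->31/4=7, 31 mod 4=3
i=0  r:7+0->7  c:2·3+0->6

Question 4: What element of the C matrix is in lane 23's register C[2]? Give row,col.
13,6

23: gr=5,th=3
[2] (5+8,3*2+0) = (13,6)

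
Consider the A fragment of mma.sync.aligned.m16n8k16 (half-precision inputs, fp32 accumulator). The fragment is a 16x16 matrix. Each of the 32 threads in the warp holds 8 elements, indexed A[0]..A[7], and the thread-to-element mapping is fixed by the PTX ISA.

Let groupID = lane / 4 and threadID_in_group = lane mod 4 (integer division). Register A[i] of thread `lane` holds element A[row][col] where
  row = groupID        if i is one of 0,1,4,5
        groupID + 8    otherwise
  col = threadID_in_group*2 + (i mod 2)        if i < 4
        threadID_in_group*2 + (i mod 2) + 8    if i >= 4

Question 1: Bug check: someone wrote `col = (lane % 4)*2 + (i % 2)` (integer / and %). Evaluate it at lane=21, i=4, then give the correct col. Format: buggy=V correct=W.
buggy=2 correct=10

`(lane % 4)*2 + (i % 2)`[21,4]->2
lane 21->21/4=5, 21 mod 4=1
i=4  r:5+0->5  c:2·1+0+8->10
col: 2 vs 10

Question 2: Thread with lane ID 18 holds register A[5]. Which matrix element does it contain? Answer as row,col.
4,13

lane 18⇒18/4=4, 18 mod 4=2
i=5  r:4+0⇒4  c:2·2+1+8⇒13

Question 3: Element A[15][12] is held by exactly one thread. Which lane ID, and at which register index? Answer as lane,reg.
30,6

r:15=>grp=7,rB=1  c:12=>cB=1,tig=2,lo=0
L=7*4+2=30  i=1*4+1*2+0=6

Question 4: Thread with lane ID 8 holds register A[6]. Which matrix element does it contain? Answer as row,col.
L=8->gid=8>>2=2, tid=8&3=0
[6]->row 2+8=10  col 0·2+0+8=8

10,8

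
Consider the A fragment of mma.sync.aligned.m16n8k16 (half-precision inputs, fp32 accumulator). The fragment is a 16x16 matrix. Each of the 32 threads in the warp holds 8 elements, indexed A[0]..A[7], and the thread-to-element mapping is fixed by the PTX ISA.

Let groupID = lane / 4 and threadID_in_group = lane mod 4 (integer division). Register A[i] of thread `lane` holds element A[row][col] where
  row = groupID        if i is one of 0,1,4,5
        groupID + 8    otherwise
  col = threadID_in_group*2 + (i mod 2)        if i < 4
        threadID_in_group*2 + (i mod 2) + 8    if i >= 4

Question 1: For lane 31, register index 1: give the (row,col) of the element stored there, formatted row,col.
7,7

lane 31->31/4=7, 31 mod 4=3
i=1  r:7+0->7  c:2·3+1+0->7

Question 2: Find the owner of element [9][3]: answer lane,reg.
5,3

r:9=>grp=1,rB=1  c:3=>cB=0,tig=1,lo=1
L=1*4+1=5  i=0*4+1*2+1=3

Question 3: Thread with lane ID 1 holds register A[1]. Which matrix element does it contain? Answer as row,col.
L=1→G=1>>2=0, T=1&3=1
[1]→row 0+0=0  col 1·2+1+0=3

0,3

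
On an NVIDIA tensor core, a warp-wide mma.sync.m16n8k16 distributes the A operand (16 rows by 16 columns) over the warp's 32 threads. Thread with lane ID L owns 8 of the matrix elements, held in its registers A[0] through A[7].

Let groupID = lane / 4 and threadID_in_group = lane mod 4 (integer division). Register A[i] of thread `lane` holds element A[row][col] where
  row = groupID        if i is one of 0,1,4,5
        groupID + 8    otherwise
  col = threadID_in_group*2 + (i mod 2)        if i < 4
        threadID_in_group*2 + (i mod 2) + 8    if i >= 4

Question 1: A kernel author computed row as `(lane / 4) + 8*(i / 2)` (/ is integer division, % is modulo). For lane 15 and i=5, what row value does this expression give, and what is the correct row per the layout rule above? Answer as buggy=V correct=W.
buggy=19 correct=3

`(lane / 4) + 8*(i / 2)`[15,5]→19
L=15→G=15>>2=3, T=15&3=3
[5]→row 3+0=3  col 3·2+1+8=15
row: 19 vs 3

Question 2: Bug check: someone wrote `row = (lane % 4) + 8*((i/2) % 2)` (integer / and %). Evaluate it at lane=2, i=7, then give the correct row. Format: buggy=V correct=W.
buggy=10 correct=8

`(lane % 4) + 8*((i/2) % 2)`[2,7]->10
lane 2->2/4=0, 2 mod 4=2
i=7  r:0+8->8  c:2·2+1+8->13
row: 10 vs 8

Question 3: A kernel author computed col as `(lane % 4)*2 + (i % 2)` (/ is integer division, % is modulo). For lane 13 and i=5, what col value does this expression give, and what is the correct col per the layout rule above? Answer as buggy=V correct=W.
`(lane % 4)*2 + (i % 2)`[13,5]->3
13: gid=3,tid=1
[5] (3+0,1*2+1+8) = (3,11)
col: 3 vs 11

buggy=3 correct=11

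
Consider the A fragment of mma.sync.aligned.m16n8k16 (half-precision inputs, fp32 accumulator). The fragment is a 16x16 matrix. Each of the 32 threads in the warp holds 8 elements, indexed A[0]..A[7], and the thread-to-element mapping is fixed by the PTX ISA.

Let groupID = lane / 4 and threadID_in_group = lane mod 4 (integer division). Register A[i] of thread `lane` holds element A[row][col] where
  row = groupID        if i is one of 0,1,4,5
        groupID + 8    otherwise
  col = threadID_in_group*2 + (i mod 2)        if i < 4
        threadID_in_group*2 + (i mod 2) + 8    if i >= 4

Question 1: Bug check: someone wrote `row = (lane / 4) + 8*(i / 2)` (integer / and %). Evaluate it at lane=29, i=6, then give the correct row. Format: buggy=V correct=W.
`(lane / 4) + 8*(i / 2)`[29,6]⇒31
29: gr=7,th=1
[6] (7+8,1*2+0+8) = (15,10)
row: 31 vs 15

buggy=31 correct=15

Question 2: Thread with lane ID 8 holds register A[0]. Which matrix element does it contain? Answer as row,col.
2,0

L=8=>grp=8>>2=2, tig=8&3=0
[0]=>row 2+0=2  col 0·2+0+0=0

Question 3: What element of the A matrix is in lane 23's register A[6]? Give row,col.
13,14

lane 23: gr=5 (23/4), th=3 (23%4)
i=6: r=5+8=13, c=3*2+0+8=14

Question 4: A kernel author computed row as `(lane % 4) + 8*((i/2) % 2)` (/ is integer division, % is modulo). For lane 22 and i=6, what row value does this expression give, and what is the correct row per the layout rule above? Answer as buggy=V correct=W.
`(lane % 4) + 8*((i/2) % 2)`[22,6]=>10
lane 22=>22/4=5, 22 mod 4=2
i=6  r:5+8=>13  c:2·2+0+8=>12
row: 10 vs 13

buggy=10 correct=13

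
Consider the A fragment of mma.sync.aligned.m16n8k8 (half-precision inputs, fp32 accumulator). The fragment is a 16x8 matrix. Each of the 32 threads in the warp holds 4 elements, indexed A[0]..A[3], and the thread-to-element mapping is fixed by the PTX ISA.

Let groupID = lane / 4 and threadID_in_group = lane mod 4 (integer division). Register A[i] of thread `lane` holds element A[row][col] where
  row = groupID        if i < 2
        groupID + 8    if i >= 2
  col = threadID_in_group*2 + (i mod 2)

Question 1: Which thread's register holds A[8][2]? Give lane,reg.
r=8→G=0,rhi=1  c=2→T=1,p=0
L=0*4+1=1  i=1*2+0=2

1,2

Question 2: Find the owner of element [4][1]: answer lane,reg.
16,1

r=4->g=4,rb=0  c=1->t=0,b0=1
L=4*4+0=16  i=0*2+1=1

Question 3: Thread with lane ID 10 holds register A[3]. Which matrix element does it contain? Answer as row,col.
10,5

10: gr=2,th=2
[3] (2+8,2*2+1) = (10,5)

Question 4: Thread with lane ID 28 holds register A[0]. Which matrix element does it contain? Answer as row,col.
7,0

L=28⇒gr=28>>2=7, th=28&3=0
[0]⇒row 7+0=7  col 0·2+0=0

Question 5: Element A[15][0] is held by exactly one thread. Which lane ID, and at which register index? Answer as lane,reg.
28,2

r=15→G=7,rhi=1  c=0→T=0,p=0
L=7*4+0=28  i=1*2+0=2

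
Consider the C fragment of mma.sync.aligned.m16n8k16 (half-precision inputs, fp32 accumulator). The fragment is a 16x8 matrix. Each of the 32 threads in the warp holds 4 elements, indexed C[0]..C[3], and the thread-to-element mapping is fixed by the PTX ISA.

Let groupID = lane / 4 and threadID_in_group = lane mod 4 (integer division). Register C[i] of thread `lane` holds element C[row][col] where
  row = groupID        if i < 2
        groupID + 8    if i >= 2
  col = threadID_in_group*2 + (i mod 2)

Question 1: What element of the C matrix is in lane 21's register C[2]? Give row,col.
13,2

lane 21: G=5 (21/4), T=1 (21%4)
i=2: r=5+8=13, c=1*2+0=2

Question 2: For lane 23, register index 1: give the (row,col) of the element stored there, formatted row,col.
L=23=>grp=23>>2=5, tig=23&3=3
[1]=>row 5+0=5  col 3·2+1=7

5,7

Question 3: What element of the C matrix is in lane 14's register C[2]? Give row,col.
11,4

14: gid=3,tid=2
[2] (3+8,2*2+0) = (11,4)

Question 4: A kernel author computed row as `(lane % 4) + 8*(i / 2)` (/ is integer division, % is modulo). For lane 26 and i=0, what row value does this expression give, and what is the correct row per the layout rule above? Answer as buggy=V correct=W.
`(lane % 4) + 8*(i / 2)`[26,0]⇒2
lane 26: gr=6 (26/4), th=2 (26%4)
i=0: r=6+0=6, c=2*2+0=4
row: 2 vs 6

buggy=2 correct=6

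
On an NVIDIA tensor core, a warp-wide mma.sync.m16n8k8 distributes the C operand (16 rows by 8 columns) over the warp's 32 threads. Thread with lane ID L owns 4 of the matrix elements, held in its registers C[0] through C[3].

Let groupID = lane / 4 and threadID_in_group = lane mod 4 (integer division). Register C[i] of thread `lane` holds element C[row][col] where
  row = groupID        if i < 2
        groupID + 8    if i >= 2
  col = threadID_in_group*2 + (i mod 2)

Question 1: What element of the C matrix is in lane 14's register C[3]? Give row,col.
lane 14→14/4=3, 14 mod 4=2
i=3  r:3+8→11  c:2·2+1→5

11,5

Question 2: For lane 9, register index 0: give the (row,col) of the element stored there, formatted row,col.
2,2

L=9⇒gr=9>>2=2, th=9&3=1
[0]⇒row 2+0=2  col 1·2+0=2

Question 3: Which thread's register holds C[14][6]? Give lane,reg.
27,2

r=14->g=6,rb=1  c=6->t=3,b0=0
L=6*4+3=27  i=1*2+0=2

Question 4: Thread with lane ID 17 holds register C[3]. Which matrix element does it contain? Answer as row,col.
12,3

17: G=4,T=1
[3] (4+8,1*2+1) = (12,3)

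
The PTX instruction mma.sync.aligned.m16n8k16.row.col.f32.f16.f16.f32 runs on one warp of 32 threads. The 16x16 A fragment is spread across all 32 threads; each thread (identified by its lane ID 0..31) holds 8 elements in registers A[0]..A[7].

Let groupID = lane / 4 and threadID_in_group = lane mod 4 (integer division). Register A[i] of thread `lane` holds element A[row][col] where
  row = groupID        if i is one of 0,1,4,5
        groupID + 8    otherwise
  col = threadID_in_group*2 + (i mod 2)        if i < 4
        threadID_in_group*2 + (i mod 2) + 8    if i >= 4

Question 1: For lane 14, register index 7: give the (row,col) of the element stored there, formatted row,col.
lane 14: G=3 (14/4), T=2 (14%4)
i=7: r=3+8=11, c=2*2+1+8=13

11,13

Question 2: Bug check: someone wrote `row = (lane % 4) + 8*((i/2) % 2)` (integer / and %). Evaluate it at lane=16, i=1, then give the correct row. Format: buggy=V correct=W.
`(lane % 4) + 8*((i/2) % 2)`[16,1]=>0
16: grp=4,tig=0
[1] (4+0,0*2+1+0) = (4,1)
row: 0 vs 4

buggy=0 correct=4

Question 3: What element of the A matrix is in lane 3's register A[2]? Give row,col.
3: grp=0,tig=3
[2] (0+8,3*2+0+0) = (8,6)

8,6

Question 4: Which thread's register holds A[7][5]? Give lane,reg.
30,1

r: 7->gid=7,r8=0  c: 5->c8=0,tid=2,i&1=1
L=7*4+2=30  i=0*4+0*2+1=1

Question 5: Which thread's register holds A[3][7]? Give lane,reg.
15,1

r=3⇒gr=3,Rb=0  c=7⇒Cb=0,th=3,odd=1
L=3*4+3=15  i=0*4+0*2+1=1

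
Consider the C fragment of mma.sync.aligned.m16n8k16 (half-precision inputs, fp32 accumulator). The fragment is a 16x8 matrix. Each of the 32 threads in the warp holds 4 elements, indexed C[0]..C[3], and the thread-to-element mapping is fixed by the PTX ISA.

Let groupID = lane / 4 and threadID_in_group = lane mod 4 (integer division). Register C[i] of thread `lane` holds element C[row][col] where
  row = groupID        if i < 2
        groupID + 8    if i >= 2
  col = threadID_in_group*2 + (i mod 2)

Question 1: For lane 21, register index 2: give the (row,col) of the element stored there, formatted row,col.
13,2

lane 21: gid=5 (21/4), tid=1 (21%4)
i=2: r=5+8=13, c=1*2+0=2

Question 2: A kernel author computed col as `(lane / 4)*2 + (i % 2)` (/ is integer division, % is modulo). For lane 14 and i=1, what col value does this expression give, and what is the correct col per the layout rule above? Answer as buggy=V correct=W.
`(lane / 4)*2 + (i % 2)`[14,1]->7
14: gid=3,tid=2
[1] (3+0,2*2+1) = (3,5)
col: 7 vs 5

buggy=7 correct=5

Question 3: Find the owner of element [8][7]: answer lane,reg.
3,3

r: 8->gid=0,r8=1  c: 7->tid=3,i&1=1
L=0*4+3=3  i=1*2+1=3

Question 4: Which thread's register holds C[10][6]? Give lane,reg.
r=10⇒gr=2,Rb=1  c=6⇒th=3,odd=0
L=2*4+3=11  i=1*2+0=2

11,2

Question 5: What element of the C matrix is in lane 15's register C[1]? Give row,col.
3,7

L=15->g=15>>2=3, t=15&3=3
[1]->row 3+0=3  col 3·2+1=7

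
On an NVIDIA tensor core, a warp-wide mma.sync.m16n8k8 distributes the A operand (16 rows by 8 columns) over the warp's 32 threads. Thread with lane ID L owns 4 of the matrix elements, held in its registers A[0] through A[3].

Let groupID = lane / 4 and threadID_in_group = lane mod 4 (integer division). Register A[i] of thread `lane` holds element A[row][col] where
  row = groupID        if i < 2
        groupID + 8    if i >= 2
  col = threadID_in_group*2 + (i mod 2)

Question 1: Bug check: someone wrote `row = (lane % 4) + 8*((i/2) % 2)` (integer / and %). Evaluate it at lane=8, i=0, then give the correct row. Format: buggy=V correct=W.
buggy=0 correct=2

`(lane % 4) + 8*((i/2) % 2)`[8,0]⇒0
lane 8⇒8/4=2, 8 mod 4=0
i=0  r:2+0⇒2  c:2·0+0⇒0
row: 0 vs 2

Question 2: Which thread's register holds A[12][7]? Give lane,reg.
r=12⇒gr=4,Rb=1  c=7⇒th=3,odd=1
L=4*4+3=19  i=1*2+1=3

19,3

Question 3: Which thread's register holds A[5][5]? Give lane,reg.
r=5→G=5,rhi=0  c=5→T=2,p=1
L=5*4+2=22  i=0*2+1=1

22,1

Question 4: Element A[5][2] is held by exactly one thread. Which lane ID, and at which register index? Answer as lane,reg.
21,0

r:5=>grp=5,rB=0  c:2=>tig=1,lo=0
L=5*4+1=21  i=0*2+0=0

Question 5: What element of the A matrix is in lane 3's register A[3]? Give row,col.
L=3=>grp=3>>2=0, tig=3&3=3
[3]=>row 0+8=8  col 3·2+1=7

8,7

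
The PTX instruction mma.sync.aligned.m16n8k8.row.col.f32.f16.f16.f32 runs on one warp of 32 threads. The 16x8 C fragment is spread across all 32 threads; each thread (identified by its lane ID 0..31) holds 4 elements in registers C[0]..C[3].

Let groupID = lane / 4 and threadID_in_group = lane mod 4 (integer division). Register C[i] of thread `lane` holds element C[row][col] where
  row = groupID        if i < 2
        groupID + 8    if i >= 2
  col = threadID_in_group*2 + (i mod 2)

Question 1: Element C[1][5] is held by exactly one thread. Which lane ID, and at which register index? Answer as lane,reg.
r=1⇒gr=1,Rb=0  c=5⇒th=2,odd=1
L=1*4+2=6  i=0*2+1=1

6,1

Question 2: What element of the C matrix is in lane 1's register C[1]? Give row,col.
0,3

L=1⇒gr=1>>2=0, th=1&3=1
[1]⇒row 0+0=0  col 1·2+1=3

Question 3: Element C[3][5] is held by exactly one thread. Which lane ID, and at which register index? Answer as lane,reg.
r:3=>grp=3,rB=0  c:5=>tig=2,lo=1
L=3*4+2=14  i=0*2+1=1

14,1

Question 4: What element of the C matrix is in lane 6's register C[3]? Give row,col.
9,5

6: gr=1,th=2
[3] (1+8,2*2+1) = (9,5)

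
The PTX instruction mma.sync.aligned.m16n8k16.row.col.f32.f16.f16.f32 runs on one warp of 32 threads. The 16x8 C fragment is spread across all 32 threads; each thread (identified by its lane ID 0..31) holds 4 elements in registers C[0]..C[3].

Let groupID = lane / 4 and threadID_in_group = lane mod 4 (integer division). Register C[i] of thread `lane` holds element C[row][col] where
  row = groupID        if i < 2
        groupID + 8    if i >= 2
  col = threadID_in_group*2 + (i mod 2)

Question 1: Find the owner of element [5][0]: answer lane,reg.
20,0

r:5=>grp=5,rB=0  c:0=>tig=0,lo=0
L=5*4+0=20  i=0*2+0=0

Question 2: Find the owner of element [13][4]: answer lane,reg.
22,2

r=13->g=5,rb=1  c=4->t=2,b0=0
L=5*4+2=22  i=1*2+0=2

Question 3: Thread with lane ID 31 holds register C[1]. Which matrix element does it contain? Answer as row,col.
lane 31: grp=7 (31/4), tig=3 (31%4)
i=1: r=7+0=7, c=3*2+1=7

7,7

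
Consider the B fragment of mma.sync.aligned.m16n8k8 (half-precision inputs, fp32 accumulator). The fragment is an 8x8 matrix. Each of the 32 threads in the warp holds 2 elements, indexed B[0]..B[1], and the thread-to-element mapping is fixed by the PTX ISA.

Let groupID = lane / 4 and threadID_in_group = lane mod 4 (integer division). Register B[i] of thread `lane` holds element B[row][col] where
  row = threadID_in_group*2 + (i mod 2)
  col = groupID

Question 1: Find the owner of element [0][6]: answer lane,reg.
c=6→G=6  r=0→T=0,p=0
L=6*4+0=24  i=0=0

24,0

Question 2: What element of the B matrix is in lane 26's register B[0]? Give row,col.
4,6

L=26->g=26>>2=6, t=26&3=2
[0]->row 2·2+0=4  col g=6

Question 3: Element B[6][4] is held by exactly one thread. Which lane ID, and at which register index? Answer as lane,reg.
19,0

c=4→G=4  r=6→T=3,p=0
L=4*4+3=19  i=0=0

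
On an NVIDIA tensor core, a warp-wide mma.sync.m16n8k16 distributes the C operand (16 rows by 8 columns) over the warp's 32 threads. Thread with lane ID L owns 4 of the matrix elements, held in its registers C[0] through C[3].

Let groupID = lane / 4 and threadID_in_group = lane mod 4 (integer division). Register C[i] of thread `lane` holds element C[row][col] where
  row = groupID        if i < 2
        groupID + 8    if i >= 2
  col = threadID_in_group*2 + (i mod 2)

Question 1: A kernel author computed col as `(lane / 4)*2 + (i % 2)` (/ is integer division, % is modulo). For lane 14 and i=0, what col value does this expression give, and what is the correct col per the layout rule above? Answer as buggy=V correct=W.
`(lane / 4)*2 + (i % 2)`[14,0]→6
L=14→G=14>>2=3, T=14&3=2
[0]→row 3+0=3  col 2·2+0=4
col: 6 vs 4

buggy=6 correct=4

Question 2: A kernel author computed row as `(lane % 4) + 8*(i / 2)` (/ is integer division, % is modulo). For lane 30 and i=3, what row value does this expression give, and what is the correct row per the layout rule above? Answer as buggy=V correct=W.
buggy=10 correct=15

`(lane % 4) + 8*(i / 2)`[30,3]=>10
L=30=>grp=30>>2=7, tig=30&3=2
[3]=>row 7+8=15  col 2·2+1=5
row: 10 vs 15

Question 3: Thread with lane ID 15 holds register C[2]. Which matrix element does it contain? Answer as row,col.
11,6

15: gr=3,th=3
[2] (3+8,3*2+0) = (11,6)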